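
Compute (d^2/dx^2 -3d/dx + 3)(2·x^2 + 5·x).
6 x^{2} + 3 x - 11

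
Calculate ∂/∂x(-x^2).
- 2 x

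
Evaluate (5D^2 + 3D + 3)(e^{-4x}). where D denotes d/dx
71 e^{- 4 x}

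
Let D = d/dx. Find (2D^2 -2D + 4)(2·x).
8 x - 4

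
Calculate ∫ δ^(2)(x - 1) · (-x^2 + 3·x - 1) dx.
-2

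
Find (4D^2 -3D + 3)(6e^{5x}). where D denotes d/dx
528 e^{5 x}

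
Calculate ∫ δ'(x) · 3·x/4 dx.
- \frac{3}{4}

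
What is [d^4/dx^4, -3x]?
-12\frac{d^{3}}{dx^{3}}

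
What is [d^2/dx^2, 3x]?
6\frac{d}{dx}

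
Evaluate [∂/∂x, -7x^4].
- 28 x^{3}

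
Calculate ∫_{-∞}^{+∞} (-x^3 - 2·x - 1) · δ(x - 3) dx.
-34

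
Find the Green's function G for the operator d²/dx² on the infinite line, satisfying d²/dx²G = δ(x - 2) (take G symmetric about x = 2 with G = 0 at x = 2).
\frac{|x - 2|}{2}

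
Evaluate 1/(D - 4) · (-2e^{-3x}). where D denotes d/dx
\frac{2 e^{- 3 x}}{7}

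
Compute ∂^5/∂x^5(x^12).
95040 x^{7}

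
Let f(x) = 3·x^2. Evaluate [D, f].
6 x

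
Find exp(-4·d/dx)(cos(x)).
\cos{\left(x - 4 \right)}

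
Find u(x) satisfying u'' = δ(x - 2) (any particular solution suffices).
\frac{|x - 2|}{2}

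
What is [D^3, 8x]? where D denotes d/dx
24D^{2}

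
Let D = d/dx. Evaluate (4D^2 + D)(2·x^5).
10 x^{3} \left(x + 16\right)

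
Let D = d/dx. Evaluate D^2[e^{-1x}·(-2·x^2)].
2 \left(- x^{2} + 4 x - 2\right) e^{- x}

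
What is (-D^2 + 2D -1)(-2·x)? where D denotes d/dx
2 x - 4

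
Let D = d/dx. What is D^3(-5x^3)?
-30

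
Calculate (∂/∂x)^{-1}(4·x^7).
\frac{x^{8}}{2}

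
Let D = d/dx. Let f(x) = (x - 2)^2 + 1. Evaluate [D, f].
2 x - 4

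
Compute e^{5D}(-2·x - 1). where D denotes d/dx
- 2 x - 11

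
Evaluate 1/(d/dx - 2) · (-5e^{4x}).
- \frac{5 e^{4 x}}{2}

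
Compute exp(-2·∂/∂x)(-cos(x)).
- \cos{\left(x - 2 \right)}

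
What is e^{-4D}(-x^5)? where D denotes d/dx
- x^{5} + 20 x^{4} - 160 x^{3} + 640 x^{2} - 1280 x + 1024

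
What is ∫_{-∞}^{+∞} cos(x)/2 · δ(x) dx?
\frac{1}{2}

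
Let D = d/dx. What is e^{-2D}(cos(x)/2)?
\frac{\cos{\left(x - 2 \right)}}{2}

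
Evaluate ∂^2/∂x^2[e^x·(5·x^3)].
5 x \left(x^{2} + 6 x + 6\right) e^{x}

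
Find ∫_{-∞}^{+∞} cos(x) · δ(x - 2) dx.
\cos{\left(2 \right)}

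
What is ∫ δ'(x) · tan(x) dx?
-1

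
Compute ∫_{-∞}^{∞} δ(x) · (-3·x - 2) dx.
-2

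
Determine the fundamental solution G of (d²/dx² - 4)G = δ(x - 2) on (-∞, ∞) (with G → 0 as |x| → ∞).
-\frac{e^{-2|x - 2|}}{4}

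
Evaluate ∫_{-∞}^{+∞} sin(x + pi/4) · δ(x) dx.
\frac{\sqrt{2}}{2}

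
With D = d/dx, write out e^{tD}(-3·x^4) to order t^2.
3 x^{2} \left(- 6 t^{2} - 4 t x - x^{2}\right)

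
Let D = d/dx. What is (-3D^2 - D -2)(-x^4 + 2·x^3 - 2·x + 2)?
2 x^{4} + 30 x^{2} - 32 x - 2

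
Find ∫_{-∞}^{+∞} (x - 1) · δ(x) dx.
-1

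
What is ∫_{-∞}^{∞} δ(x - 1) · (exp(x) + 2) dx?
2 + e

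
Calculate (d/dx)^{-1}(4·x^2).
\frac{4 x^{3}}{3}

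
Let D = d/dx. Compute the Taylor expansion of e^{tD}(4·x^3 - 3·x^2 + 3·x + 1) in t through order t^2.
t^{2} \left(12 x - 3\right) + 3 t \left(4 x^{2} - 2 x + 1\right) + 4 x^{3} - 3 x^{2} + 3 x + 1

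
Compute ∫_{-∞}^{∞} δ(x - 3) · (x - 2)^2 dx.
1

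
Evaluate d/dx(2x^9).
18 x^{8}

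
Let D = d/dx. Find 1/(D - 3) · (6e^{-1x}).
- \frac{3 e^{- x}}{2}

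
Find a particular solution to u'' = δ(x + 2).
\frac{|x + 2|}{2}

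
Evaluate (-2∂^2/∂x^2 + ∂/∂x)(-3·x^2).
12 - 6 x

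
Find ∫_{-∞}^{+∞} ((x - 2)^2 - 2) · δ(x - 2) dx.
-2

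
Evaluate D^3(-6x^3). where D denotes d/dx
-36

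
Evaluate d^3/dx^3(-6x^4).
- 144 x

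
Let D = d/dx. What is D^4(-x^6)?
- 360 x^{2}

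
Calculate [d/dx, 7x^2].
14 x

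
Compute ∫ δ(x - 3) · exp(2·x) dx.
e^{6}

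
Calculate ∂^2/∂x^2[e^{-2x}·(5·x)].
20 \left(x - 1\right) e^{- 2 x}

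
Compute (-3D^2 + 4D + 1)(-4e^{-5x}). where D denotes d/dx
376 e^{- 5 x}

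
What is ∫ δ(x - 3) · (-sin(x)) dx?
- \sin{\left(3 \right)}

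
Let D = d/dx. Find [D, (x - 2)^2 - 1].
2 x - 4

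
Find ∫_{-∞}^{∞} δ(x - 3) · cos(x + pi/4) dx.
\cos{\left(\frac{\pi}{4} + 3 \right)}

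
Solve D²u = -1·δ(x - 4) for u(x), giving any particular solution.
-\frac{|x - 4|}{2}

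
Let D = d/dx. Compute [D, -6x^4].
- 24 x^{3}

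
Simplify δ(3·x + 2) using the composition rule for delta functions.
\frac{\delta(x + 2/3)}{3}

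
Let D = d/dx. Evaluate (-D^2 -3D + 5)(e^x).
e^{x}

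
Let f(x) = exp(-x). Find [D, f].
- e^{- x}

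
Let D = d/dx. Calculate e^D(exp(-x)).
e^{- x - 1}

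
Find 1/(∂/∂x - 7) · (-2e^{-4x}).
\frac{2 e^{- 4 x}}{11}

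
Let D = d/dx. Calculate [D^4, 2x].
8D^{3}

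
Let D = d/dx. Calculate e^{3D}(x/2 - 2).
\frac{x}{2} - \frac{1}{2}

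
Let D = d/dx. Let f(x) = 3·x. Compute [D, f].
3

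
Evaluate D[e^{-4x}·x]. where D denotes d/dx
\left(1 - 4 x\right) e^{- 4 x}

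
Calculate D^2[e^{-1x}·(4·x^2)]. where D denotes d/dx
4 \left(x^{2} - 4 x + 2\right) e^{- x}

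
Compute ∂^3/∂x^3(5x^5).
300 x^{2}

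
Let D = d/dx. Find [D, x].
1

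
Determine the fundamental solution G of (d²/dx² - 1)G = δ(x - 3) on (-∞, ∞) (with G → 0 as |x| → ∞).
-\frac{e^{-|x - 3|}}{2}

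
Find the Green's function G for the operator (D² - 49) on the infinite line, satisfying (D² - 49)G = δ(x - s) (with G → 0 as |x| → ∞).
-\frac{e^{-7|x-s|}}{14}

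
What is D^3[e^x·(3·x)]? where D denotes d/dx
3 \left(x + 3\right) e^{x}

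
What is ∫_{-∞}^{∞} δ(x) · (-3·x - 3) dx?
-3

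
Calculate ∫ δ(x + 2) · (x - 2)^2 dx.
16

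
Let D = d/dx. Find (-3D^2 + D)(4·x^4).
16 x^{2} \left(x - 9\right)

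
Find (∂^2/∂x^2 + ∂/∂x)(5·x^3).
15 x \left(x + 2\right)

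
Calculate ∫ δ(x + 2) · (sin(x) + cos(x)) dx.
- \sin{\left(2 \right)} + \cos{\left(2 \right)}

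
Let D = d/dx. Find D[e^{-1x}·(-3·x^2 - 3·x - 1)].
\left(3 x^{2} - 3 x - 2\right) e^{- x}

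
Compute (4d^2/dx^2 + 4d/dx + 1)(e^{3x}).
49 e^{3 x}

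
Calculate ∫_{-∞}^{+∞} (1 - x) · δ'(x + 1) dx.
1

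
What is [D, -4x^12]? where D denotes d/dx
- 48 x^{11}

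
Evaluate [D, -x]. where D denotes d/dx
-1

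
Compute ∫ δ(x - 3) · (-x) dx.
-3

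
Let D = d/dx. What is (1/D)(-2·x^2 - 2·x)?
- \frac{2 x^{3}}{3} - x^{2}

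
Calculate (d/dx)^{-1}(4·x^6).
\frac{4 x^{7}}{7}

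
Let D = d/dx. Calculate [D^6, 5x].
30D^{5}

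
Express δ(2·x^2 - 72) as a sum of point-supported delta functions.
\frac{\delta(x - 6) + \delta(x + 6)}{24}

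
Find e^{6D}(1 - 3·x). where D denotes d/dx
- 3 x - 17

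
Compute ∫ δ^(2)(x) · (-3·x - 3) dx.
0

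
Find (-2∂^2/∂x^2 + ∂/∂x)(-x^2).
4 - 2 x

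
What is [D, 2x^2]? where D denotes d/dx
4 x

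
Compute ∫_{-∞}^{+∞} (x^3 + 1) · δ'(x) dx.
0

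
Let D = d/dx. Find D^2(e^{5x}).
25 e^{5 x}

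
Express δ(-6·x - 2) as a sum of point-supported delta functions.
\frac{\delta(x + 1/3)}{6}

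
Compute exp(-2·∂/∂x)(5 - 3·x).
11 - 3 x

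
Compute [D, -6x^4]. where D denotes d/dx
- 24 x^{3}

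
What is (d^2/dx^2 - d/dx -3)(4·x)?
- 12 x - 4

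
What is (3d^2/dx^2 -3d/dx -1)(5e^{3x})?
85 e^{3 x}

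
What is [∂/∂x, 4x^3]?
12 x^{2}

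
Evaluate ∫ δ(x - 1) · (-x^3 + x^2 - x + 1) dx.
0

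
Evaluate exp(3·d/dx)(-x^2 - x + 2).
- x^{2} - 7 x - 10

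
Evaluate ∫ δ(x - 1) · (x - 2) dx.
-1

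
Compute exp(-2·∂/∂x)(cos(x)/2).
\frac{\cos{\left(x - 2 \right)}}{2}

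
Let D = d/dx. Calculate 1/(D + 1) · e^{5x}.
\frac{e^{5 x}}{6}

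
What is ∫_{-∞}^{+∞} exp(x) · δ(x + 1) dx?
e^{-1}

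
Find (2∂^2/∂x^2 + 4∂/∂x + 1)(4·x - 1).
4 x + 15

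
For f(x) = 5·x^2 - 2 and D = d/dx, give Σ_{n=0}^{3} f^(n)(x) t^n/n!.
5 t^{2} + 10 t x + 5 x^{2} - 2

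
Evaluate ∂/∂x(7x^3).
21 x^{2}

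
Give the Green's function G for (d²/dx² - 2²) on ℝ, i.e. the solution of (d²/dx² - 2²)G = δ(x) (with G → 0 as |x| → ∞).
-\frac{e^{-2|x|}}{4}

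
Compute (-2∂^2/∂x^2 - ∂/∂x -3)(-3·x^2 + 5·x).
9 x^{2} - 9 x + 7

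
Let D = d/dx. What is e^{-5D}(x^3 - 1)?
x^{3} - 15 x^{2} + 75 x - 126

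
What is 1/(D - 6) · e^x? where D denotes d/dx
- \frac{e^{x}}{5}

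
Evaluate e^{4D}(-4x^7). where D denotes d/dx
- 4 x^{7} - 112 x^{6} - 1344 x^{5} - 8960 x^{4} - 35840 x^{3} - 86016 x^{2} - 114688 x - 65536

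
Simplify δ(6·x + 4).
\frac{\delta(x + 2/3)}{6}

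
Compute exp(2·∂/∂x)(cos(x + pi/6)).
\cos{\left(x + \frac{\pi}{6} + 2 \right)}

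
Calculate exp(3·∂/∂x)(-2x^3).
- 2 x^{3} - 18 x^{2} - 54 x - 54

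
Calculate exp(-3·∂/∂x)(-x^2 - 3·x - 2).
- x^{2} + 3 x - 2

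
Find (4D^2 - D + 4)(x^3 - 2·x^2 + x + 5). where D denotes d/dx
4 x^{3} - 11 x^{2} + 32 x + 3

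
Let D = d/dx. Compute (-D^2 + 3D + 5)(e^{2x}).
7 e^{2 x}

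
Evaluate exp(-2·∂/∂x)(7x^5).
7 x^{5} - 70 x^{4} + 280 x^{3} - 560 x^{2} + 560 x - 224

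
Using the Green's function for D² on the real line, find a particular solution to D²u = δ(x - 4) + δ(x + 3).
\frac{|x - 4|}{2} + \frac{|x + 3|}{2}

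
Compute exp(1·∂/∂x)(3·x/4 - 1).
\frac{3 x}{4} - \frac{1}{4}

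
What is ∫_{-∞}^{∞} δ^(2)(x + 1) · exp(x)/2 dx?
\frac{1}{2 e}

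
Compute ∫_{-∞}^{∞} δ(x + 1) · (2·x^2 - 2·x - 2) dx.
2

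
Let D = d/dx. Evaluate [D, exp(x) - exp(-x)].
2 \cosh{\left(x \right)}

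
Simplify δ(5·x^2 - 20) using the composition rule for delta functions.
\frac{\delta(x - 2) + \delta(x + 2)}{20}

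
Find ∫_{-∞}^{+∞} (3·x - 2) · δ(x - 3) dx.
7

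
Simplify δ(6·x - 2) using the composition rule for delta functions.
\frac{\delta(x - 1/3)}{6}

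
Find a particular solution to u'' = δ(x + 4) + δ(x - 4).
\frac{|x + 4|}{2} + \frac{|x - 4|}{2}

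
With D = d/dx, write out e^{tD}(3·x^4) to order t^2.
3 x^{2} \left(6 t^{2} + 4 t x + x^{2}\right)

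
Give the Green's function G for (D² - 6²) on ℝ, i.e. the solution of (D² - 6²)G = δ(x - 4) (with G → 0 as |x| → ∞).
-\frac{e^{-6|x - 4|}}{12}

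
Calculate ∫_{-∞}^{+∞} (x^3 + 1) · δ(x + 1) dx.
0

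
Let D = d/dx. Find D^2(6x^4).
72 x^{2}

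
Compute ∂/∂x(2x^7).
14 x^{6}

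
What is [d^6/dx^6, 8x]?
48\frac{d^{5}}{dx^{5}}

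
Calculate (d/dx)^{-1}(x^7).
\frac{x^{8}}{8}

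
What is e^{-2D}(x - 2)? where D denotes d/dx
x - 4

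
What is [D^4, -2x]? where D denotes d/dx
-8D^{3}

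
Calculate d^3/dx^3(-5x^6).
- 600 x^{3}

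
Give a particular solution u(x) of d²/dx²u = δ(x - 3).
\frac{|x - 3|}{2}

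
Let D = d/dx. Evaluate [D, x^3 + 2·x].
3 x^{2} + 2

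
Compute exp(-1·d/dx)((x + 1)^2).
x^{2}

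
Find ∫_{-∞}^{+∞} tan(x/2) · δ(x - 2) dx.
\tan{\left(1 \right)}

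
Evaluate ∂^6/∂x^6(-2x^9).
- 120960 x^{3}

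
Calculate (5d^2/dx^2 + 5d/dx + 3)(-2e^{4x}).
- 206 e^{4 x}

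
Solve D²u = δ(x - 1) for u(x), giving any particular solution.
\frac{|x - 1|}{2}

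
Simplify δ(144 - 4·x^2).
\frac{\delta(x - 6) + \delta(x + 6)}{48}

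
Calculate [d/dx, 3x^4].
12 x^{3}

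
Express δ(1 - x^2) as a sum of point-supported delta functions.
\frac{\delta(x - 1) + \delta(x + 1)}{2}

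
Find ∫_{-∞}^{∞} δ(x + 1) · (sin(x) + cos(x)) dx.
- \sin{\left(1 \right)} + \cos{\left(1 \right)}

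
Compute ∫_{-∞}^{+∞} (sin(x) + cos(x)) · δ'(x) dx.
-1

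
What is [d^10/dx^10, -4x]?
-40\frac{d^{9}}{dx^{9}}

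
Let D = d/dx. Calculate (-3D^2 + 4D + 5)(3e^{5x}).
- 150 e^{5 x}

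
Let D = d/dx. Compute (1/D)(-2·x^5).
- \frac{x^{6}}{3}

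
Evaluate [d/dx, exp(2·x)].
2 e^{2 x}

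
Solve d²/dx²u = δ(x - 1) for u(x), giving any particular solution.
\frac{|x - 1|}{2}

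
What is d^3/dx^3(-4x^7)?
- 840 x^{4}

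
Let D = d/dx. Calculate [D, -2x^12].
- 24 x^{11}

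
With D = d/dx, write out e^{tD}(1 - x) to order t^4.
- t - x + 1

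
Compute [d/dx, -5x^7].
- 35 x^{6}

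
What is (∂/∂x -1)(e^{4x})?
3 e^{4 x}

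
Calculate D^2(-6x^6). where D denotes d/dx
- 180 x^{4}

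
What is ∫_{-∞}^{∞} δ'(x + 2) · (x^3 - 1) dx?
-12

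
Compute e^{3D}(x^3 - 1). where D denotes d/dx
x^{3} + 9 x^{2} + 27 x + 26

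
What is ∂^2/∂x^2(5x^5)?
100 x^{3}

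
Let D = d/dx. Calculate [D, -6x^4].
- 24 x^{3}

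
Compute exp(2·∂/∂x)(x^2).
x^{2} + 4 x + 4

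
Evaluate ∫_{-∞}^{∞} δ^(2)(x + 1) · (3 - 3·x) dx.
0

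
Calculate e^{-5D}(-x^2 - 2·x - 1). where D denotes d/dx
- x^{2} + 8 x - 16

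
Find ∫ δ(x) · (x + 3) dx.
3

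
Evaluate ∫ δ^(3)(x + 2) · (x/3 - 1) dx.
0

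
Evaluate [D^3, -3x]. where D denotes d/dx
-9D^{2}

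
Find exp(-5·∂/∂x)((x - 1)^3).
x^{3} - 18 x^{2} + 108 x - 216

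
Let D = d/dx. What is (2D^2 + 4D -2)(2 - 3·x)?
6 x - 16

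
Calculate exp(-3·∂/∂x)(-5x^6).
- 5 x^{6} + 90 x^{5} - 675 x^{4} + 2700 x^{3} - 6075 x^{2} + 7290 x - 3645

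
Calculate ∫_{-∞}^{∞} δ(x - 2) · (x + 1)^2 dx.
9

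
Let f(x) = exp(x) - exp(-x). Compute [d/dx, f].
2 \cosh{\left(x \right)}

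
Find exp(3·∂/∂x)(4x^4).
4 x^{4} + 48 x^{3} + 216 x^{2} + 432 x + 324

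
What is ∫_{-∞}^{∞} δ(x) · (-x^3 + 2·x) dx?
0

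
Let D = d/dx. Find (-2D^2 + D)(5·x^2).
10 x - 20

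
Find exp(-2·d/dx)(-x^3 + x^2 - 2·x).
- x^{3} + 7 x^{2} - 18 x + 16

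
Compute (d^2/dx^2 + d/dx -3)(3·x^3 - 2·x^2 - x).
- 9 x^{3} + 15 x^{2} + 17 x - 5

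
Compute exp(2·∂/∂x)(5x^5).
5 x^{5} + 50 x^{4} + 200 x^{3} + 400 x^{2} + 400 x + 160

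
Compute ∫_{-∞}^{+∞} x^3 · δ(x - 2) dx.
8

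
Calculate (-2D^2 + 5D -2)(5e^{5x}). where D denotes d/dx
- 135 e^{5 x}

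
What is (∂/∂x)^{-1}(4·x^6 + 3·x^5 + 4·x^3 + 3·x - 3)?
\frac{4 x^{7}}{7} + \frac{x^{6}}{2} + x^{4} + \frac{3 x^{2}}{2} - 3 x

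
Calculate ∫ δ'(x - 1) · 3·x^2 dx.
-6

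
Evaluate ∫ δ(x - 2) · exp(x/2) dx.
e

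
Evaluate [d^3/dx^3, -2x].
-6\frac{d^{2}}{dx^{2}}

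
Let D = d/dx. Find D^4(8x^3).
0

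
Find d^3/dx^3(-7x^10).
- 5040 x^{7}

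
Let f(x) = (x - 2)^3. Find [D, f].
3 \left(x - 2\right)^{2}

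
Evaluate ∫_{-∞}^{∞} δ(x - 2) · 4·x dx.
8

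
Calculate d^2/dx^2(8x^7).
336 x^{5}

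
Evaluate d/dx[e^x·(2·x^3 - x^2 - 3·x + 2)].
\left(2 x^{3} + 5 x^{2} - 5 x - 1\right) e^{x}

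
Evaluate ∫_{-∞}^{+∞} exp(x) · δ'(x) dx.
-1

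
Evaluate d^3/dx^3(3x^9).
1512 x^{6}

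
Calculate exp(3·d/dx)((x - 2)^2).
x^{2} + 2 x + 1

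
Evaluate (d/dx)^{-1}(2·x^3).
\frac{x^{4}}{2}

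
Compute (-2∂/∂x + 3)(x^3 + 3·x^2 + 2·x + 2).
3 x^{3} + 3 x^{2} - 6 x + 2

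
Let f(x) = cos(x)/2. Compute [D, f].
- \frac{\sin{\left(x \right)}}{2}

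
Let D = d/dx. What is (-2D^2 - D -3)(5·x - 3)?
4 - 15 x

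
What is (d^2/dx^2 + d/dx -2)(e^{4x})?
18 e^{4 x}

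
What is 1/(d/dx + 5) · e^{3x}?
\frac{e^{3 x}}{8}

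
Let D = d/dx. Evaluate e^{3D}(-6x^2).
- 6 x^{2} - 36 x - 54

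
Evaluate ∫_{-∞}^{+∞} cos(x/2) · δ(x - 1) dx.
\cos{\left(\frac{1}{2} \right)}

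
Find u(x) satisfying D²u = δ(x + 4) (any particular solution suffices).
\frac{|x + 4|}{2}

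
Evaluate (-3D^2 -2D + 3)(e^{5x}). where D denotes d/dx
- 82 e^{5 x}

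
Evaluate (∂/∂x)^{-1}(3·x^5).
\frac{x^{6}}{2}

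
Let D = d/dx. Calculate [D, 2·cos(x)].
- 2 \sin{\left(x \right)}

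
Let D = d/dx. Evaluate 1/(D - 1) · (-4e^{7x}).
- \frac{2 e^{7 x}}{3}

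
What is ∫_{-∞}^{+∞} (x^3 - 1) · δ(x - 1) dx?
0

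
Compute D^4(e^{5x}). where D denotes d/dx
625 e^{5 x}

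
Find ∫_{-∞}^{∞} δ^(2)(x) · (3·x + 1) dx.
0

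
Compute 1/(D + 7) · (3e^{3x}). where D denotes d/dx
\frac{3 e^{3 x}}{10}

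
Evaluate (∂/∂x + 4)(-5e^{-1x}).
- 15 e^{- x}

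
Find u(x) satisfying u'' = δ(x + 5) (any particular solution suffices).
\frac{|x + 5|}{2}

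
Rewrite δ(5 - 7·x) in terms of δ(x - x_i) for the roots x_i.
\frac{\delta(x - 5/7)}{7}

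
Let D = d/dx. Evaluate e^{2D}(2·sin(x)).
2 \sin{\left(x + 2 \right)}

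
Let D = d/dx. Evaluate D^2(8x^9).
576 x^{7}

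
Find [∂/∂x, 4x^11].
44 x^{10}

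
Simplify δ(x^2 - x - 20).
\frac{\delta(x + 4) + \delta(x - 5)}{9}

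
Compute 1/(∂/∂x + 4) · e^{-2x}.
\frac{e^{- 2 x}}{2}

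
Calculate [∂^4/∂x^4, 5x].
20\frac{d^{3}}{dx^{3}}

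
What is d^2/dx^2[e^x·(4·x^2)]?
4 \left(x^{2} + 4 x + 2\right) e^{x}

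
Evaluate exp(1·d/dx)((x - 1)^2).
x^{2}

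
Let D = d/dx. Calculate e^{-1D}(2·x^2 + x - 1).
x \left(2 x - 3\right)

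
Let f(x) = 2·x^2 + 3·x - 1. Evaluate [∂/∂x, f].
4 x + 3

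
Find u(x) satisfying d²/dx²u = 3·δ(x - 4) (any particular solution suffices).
\frac{3|x - 4|}{2}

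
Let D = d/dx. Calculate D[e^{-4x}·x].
\left(1 - 4 x\right) e^{- 4 x}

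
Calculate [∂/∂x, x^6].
6 x^{5}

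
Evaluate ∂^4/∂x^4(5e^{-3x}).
405 e^{- 3 x}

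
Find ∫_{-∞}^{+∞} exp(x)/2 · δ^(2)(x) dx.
\frac{1}{2}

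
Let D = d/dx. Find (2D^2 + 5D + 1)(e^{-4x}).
13 e^{- 4 x}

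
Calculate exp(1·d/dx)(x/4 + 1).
\frac{x}{4} + \frac{5}{4}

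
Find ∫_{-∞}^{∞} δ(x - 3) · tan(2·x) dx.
\tan{\left(6 \right)}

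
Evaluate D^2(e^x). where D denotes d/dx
e^{x}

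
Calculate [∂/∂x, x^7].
7 x^{6}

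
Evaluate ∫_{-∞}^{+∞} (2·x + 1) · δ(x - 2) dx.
5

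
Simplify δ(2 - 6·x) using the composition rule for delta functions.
\frac{\delta(x - 1/3)}{6}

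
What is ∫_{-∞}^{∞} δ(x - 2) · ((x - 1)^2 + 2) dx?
3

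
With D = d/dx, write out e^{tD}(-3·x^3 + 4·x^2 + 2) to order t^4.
- 3 t^{3} - t^{2} \left(9 x - 4\right) - t x \left(9 x - 8\right) - 3 x^{3} + 4 x^{2} + 2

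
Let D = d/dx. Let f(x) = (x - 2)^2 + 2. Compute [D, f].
2 x - 4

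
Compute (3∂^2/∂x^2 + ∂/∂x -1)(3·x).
3 - 3 x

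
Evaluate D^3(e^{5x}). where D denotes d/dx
125 e^{5 x}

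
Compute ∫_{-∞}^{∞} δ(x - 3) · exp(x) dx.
e^{3}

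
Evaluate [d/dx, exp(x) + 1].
e^{x}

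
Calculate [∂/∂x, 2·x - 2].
2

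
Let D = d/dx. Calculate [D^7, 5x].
35D^{6}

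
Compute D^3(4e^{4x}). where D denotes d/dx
256 e^{4 x}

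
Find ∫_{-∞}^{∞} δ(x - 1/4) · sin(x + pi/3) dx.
\sin{\left(\frac{1}{4} + \frac{\pi}{3} \right)}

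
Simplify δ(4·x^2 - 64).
\frac{\delta(x - 4) + \delta(x + 4)}{32}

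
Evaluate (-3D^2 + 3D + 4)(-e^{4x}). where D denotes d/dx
32 e^{4 x}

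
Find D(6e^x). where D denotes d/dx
6 e^{x}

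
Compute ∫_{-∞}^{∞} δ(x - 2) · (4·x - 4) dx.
4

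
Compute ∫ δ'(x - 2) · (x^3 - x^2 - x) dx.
-7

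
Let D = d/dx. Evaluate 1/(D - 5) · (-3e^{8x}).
- e^{8 x}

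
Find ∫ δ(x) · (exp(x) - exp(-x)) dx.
0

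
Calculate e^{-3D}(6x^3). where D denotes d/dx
6 x^{3} - 54 x^{2} + 162 x - 162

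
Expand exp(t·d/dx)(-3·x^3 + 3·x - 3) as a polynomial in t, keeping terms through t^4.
- 3 t^{3} - 9 t^{2} x - 3 t \left(3 x^{2} - 1\right) - 3 x^{3} + 3 x - 3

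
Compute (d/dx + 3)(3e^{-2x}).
3 e^{- 2 x}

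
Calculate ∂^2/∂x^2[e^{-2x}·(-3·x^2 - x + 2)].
2 \left(- 6 x^{2} + 10 x + 3\right) e^{- 2 x}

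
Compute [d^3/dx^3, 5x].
15\frac{d^{2}}{dx^{2}}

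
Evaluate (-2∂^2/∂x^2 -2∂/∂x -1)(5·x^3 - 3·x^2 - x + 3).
- 5 x^{3} - 27 x^{2} - 47 x + 11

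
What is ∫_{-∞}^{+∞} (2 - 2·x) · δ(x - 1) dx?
0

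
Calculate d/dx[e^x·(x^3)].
x^{2} \left(x + 3\right) e^{x}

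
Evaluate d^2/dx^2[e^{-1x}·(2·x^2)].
2 \left(x^{2} - 4 x + 2\right) e^{- x}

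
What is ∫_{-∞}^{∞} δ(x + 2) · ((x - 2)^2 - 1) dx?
15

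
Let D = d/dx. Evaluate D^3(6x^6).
720 x^{3}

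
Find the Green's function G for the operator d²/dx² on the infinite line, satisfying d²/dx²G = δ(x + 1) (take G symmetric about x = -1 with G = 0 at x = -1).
\frac{|x + 1|}{2}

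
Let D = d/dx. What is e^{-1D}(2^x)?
2^{x - 1}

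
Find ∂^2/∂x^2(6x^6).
180 x^{4}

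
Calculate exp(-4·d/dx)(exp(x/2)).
e^{\frac{x}{2} - 2}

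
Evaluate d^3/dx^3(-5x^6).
- 600 x^{3}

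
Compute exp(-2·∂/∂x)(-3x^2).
- 3 x^{2} + 12 x - 12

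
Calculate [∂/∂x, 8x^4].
32 x^{3}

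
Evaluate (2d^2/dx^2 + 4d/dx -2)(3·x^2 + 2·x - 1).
- 6 x^{2} + 20 x + 22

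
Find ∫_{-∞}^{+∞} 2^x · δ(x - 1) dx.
2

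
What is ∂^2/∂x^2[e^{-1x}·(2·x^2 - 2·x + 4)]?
2 \left(x^{2} - 5 x + 6\right) e^{- x}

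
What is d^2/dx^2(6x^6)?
180 x^{4}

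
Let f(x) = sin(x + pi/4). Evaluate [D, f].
\cos{\left(x + \frac{\pi}{4} \right)}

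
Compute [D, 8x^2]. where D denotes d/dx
16 x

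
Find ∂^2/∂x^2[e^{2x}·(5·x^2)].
\left(20 x^{2} + 40 x + 10\right) e^{2 x}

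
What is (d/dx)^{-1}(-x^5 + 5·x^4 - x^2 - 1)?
- \frac{x^{6}}{6} + x^{5} - \frac{x^{3}}{3} - x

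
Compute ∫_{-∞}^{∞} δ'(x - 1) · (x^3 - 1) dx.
-3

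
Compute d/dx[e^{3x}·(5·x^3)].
15 x^{2} \left(x + 1\right) e^{3 x}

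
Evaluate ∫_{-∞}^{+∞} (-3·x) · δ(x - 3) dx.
-9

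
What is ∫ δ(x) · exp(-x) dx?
1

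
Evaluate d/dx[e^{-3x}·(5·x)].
5 \left(1 - 3 x\right) e^{- 3 x}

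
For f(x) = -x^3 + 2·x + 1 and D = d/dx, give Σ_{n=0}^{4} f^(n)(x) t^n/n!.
- t^{3} - 3 t^{2} x - t \left(3 x^{2} - 2\right) - x^{3} + 2 x + 1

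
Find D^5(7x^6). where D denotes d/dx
5040 x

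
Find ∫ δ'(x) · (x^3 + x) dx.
-1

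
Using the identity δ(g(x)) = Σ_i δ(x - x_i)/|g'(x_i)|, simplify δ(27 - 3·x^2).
\frac{\delta(x - 3) + \delta(x + 3)}{18}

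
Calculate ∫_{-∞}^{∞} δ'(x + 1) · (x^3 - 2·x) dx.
-1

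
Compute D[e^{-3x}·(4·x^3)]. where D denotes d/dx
12 x^{2} \left(1 - x\right) e^{- 3 x}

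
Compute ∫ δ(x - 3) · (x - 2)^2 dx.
1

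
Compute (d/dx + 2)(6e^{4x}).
36 e^{4 x}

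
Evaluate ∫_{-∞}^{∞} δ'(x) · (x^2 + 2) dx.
0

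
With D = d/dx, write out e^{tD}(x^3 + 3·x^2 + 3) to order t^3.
t^{3} + 3 t^{2} \left(x + 1\right) + 3 t x \left(x + 2\right) + x^{3} + 3 x^{2} + 3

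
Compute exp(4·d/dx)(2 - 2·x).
- 2 x - 6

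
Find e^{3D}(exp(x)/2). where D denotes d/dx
\frac{e^{x + 3}}{2}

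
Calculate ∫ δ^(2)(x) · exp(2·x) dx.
4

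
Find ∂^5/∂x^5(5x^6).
3600 x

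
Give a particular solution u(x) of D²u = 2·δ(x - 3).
|x - 3|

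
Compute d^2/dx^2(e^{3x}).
9 e^{3 x}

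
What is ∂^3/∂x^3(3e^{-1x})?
- 3 e^{- x}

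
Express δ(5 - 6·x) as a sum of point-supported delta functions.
\frac{\delta(x - 5/6)}{6}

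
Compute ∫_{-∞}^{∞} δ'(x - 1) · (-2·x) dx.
2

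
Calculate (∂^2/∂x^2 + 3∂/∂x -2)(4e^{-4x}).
8 e^{- 4 x}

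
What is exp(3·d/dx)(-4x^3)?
- 4 x^{3} - 36 x^{2} - 108 x - 108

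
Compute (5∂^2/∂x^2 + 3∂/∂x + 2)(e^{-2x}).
16 e^{- 2 x}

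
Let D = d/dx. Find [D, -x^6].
- 6 x^{5}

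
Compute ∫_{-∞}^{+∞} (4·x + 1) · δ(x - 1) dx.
5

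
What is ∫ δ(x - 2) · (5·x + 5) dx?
15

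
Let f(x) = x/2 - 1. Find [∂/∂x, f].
\frac{1}{2}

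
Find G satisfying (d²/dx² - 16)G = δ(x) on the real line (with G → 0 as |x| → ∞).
-\frac{e^{-4|x|}}{8}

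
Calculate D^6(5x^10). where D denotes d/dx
756000 x^{4}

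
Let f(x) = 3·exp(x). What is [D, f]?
3 e^{x}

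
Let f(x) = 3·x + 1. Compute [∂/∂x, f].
3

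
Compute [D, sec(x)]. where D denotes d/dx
\tan{\left(x \right)} \sec{\left(x \right)}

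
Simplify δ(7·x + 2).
\frac{\delta(x + 2/7)}{7}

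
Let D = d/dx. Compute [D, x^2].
2 x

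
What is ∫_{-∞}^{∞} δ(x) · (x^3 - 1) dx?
-1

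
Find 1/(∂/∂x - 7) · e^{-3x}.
- \frac{e^{- 3 x}}{10}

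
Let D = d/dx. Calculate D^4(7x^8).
11760 x^{4}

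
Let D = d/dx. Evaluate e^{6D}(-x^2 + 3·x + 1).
- x^{2} - 9 x - 17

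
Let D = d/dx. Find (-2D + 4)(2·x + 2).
8 x + 4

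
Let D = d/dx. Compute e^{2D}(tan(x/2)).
\tan{\left(\frac{x}{2} + 1 \right)}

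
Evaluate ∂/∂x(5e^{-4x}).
- 20 e^{- 4 x}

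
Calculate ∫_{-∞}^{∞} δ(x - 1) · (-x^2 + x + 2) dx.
2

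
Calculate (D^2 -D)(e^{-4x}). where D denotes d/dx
20 e^{- 4 x}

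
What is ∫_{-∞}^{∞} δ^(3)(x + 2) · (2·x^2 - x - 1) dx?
0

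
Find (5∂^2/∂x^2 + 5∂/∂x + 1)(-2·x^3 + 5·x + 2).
- 2 x^{3} - 30 x^{2} - 55 x + 27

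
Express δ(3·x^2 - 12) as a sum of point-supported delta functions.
\frac{\delta(x - 2) + \delta(x + 2)}{12}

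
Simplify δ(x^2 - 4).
\frac{\delta(x - 2) + \delta(x + 2)}{4}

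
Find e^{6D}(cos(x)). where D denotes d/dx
\cos{\left(x + 6 \right)}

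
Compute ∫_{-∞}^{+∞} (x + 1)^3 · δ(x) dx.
1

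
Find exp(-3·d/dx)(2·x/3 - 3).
\frac{2 x}{3} - 5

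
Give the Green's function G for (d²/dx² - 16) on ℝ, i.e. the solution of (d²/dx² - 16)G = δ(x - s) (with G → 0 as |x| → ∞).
-\frac{e^{-4|x-s|}}{8}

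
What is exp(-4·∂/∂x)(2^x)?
2^{x - 4}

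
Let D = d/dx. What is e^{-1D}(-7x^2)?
- 7 x^{2} + 14 x - 7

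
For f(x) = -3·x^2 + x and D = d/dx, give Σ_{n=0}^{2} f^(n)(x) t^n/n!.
- 3 t^{2} - t \left(6 x - 1\right) - 3 x^{2} + x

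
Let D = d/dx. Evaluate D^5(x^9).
15120 x^{4}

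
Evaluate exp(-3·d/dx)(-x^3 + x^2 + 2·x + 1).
- x^{3} + 10 x^{2} - 31 x + 31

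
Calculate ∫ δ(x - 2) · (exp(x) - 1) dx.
-1 + e^{2}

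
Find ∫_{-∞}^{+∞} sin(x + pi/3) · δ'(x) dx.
- \frac{1}{2}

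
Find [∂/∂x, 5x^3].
15 x^{2}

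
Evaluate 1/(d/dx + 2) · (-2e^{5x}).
- \frac{2 e^{5 x}}{7}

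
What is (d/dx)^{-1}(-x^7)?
- \frac{x^{8}}{8}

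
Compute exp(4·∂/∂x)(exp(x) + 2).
e^{x + 4} + 2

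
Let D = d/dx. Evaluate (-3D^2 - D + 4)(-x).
1 - 4 x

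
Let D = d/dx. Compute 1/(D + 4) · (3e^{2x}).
\frac{e^{2 x}}{2}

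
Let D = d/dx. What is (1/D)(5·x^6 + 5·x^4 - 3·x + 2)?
\frac{5 x^{7}}{7} + x^{5} - \frac{3 x^{2}}{2} + 2 x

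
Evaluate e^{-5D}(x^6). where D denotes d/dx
x^{6} - 30 x^{5} + 375 x^{4} - 2500 x^{3} + 9375 x^{2} - 18750 x + 15625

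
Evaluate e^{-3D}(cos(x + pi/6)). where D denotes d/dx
\cos{\left(x - 3 + \frac{\pi}{6} \right)}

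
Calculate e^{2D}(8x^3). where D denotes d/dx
8 x^{3} + 48 x^{2} + 96 x + 64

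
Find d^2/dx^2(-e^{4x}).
- 16 e^{4 x}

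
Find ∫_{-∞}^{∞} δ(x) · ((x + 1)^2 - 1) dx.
0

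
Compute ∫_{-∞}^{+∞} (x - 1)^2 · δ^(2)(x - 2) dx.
2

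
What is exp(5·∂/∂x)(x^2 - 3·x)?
x^{2} + 7 x + 10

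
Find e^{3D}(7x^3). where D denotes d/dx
7 x^{3} + 63 x^{2} + 189 x + 189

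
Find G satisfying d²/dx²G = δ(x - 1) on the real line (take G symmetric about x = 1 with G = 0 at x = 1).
\frac{|x - 1|}{2}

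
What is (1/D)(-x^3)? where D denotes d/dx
- \frac{x^{4}}{4}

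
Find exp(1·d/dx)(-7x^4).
- 7 x^{4} - 28 x^{3} - 42 x^{2} - 28 x - 7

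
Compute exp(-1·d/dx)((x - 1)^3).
x^{3} - 6 x^{2} + 12 x - 8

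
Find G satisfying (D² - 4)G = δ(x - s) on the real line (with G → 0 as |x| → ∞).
-\frac{e^{-2|x-s|}}{4}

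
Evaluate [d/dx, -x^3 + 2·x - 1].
2 - 3 x^{2}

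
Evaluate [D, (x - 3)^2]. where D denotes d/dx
2 x - 6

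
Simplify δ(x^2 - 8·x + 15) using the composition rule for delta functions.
\frac{\delta(x - 5) + \delta(x - 3)}{2}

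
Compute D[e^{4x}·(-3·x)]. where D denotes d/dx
\left(- 12 x - 3\right) e^{4 x}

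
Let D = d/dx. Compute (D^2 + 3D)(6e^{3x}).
108 e^{3 x}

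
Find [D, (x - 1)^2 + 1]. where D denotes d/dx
2 x - 2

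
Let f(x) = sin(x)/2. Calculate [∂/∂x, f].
\frac{\cos{\left(x \right)}}{2}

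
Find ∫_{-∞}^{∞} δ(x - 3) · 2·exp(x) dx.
2 e^{3}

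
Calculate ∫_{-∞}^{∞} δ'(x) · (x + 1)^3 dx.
-3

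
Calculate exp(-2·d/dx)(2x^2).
2 x^{2} - 8 x + 8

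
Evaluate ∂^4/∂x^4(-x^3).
0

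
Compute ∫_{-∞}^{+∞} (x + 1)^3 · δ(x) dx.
1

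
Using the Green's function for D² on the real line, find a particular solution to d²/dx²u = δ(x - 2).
\frac{|x - 2|}{2}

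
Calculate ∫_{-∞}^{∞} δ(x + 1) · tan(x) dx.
- \tan{\left(1 \right)}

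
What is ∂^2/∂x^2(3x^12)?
396 x^{10}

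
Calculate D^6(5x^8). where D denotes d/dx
100800 x^{2}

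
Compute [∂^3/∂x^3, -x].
-3\frac{d^{2}}{dx^{2}}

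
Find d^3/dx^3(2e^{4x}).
128 e^{4 x}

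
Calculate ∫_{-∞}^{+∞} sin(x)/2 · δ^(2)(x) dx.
0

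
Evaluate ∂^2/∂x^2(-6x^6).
- 180 x^{4}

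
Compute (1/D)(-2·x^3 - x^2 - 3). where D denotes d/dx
- \frac{x^{4}}{2} - \frac{x^{3}}{3} - 3 x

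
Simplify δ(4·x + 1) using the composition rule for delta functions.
\frac{\delta(x + 1/4)}{4}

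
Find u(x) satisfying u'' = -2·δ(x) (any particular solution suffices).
-|x|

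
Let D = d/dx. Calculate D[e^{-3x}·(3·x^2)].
3 x \left(2 - 3 x\right) e^{- 3 x}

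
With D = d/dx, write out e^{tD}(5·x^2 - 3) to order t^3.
5 t^{2} + 10 t x + 5 x^{2} - 3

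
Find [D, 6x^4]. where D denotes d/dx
24 x^{3}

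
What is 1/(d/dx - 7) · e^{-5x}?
- \frac{e^{- 5 x}}{12}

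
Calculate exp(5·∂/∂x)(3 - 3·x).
- 3 x - 12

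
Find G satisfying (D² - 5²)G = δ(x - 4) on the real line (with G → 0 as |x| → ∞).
-\frac{e^{-5|x - 4|}}{10}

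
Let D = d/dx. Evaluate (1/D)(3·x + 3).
\frac{3 x^{2}}{2} + 3 x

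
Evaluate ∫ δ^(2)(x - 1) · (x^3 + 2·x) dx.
6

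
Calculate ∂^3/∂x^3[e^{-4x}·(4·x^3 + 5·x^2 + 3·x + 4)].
16 \left(- 16 x^{3} + 16 x^{2} - 13\right) e^{- 4 x}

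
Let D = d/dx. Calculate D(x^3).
3 x^{2}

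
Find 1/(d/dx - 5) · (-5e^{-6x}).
\frac{5 e^{- 6 x}}{11}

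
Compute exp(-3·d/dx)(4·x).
4 x - 12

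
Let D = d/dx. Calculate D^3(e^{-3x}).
- 27 e^{- 3 x}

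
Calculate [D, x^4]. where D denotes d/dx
4 x^{3}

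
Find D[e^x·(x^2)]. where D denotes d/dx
x \left(x + 2\right) e^{x}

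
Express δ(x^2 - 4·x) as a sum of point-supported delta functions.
\frac{\delta(x - 4) + \delta(x)}{4}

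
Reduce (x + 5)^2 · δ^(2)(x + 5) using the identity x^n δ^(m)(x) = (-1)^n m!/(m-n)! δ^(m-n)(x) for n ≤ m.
2\delta(x + 5)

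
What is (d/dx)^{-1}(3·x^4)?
\frac{3 x^{5}}{5}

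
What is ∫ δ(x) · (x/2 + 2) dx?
2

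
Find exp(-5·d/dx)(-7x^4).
- 7 x^{4} + 140 x^{3} - 1050 x^{2} + 3500 x - 4375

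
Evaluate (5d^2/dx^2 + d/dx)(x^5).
5 x^{3} \left(x + 20\right)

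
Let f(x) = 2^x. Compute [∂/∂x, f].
2^{x} \log{\left(2 \right)}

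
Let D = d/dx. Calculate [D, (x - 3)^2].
2 x - 6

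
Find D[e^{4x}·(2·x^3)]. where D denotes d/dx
x^{2} \left(8 x + 6\right) e^{4 x}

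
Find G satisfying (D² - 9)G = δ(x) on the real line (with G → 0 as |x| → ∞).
-\frac{e^{-3|x|}}{6}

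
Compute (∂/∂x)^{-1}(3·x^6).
\frac{3 x^{7}}{7}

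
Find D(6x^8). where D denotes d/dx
48 x^{7}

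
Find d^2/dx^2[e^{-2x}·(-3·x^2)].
6 \left(- 2 x^{2} + 4 x - 1\right) e^{- 2 x}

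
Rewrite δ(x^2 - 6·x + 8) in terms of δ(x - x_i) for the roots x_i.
\frac{\delta(x - 4) + \delta(x - 2)}{2}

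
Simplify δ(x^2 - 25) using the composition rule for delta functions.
\frac{\delta(x - 5) + \delta(x + 5)}{10}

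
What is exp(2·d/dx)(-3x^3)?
- 3 x^{3} - 18 x^{2} - 36 x - 24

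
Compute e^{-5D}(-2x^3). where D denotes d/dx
- 2 x^{3} + 30 x^{2} - 150 x + 250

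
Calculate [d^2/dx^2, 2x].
4\frac{d}{dx}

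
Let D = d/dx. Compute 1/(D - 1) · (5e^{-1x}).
- \frac{5 e^{- x}}{2}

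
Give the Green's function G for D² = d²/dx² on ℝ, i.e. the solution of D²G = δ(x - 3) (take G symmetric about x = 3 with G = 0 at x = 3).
\frac{|x - 3|}{2}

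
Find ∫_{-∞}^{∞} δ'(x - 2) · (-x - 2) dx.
1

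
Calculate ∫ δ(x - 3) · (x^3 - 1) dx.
26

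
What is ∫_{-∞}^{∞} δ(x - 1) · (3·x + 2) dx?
5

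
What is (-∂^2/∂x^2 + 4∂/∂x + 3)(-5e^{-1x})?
10 e^{- x}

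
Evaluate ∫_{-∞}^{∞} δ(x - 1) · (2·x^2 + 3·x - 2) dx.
3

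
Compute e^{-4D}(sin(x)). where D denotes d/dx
\sin{\left(x - 4 \right)}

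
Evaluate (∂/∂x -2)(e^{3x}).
e^{3 x}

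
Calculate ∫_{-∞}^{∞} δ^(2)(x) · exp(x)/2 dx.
\frac{1}{2}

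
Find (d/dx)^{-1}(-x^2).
- \frac{x^{3}}{3}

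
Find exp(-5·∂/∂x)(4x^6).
4 x^{6} - 120 x^{5} + 1500 x^{4} - 10000 x^{3} + 37500 x^{2} - 75000 x + 62500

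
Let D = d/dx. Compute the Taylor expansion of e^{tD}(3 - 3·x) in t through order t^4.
- 3 t - 3 x + 3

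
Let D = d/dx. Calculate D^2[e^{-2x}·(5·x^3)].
10 x \left(2 x^{2} - 6 x + 3\right) e^{- 2 x}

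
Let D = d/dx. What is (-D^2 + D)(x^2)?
2 x - 2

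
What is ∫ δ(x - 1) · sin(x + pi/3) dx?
\sin{\left(1 + \frac{\pi}{3} \right)}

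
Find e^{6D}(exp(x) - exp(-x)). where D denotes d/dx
2 \sinh{\left(x + 6 \right)}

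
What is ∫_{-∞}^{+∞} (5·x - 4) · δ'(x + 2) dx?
-5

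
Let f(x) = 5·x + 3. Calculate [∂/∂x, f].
5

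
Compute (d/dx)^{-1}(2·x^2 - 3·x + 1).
\frac{2 x^{3}}{3} - \frac{3 x^{2}}{2} + x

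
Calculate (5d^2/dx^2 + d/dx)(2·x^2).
4 x + 20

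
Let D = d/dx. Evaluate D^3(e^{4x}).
64 e^{4 x}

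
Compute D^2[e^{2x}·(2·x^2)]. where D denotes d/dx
\left(8 x^{2} + 16 x + 4\right) e^{2 x}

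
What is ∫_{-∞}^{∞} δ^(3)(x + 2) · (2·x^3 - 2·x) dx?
-12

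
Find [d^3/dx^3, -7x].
-21\frac{d^{2}}{dx^{2}}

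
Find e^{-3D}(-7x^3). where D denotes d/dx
- 7 x^{3} + 63 x^{2} - 189 x + 189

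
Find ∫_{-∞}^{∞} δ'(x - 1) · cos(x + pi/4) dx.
\sin{\left(\frac{\pi}{4} + 1 \right)}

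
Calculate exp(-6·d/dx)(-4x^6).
- 4 x^{6} + 144 x^{5} - 2160 x^{4} + 17280 x^{3} - 77760 x^{2} + 186624 x - 186624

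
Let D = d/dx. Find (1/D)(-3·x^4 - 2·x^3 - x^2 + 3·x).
- \frac{3 x^{5}}{5} - \frac{x^{4}}{2} - \frac{x^{3}}{3} + \frac{3 x^{2}}{2}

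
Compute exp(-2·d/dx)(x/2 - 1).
\frac{x}{2} - 2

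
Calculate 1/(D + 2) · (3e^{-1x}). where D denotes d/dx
3 e^{- x}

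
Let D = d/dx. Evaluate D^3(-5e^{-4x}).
320 e^{- 4 x}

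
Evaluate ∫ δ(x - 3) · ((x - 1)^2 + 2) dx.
6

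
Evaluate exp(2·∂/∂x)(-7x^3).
- 7 x^{3} - 42 x^{2} - 84 x - 56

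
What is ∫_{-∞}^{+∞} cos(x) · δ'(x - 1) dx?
\sin{\left(1 \right)}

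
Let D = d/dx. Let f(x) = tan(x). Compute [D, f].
\frac{1}{\cos^{2}{\left(x \right)}}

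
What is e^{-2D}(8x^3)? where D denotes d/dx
8 x^{3} - 48 x^{2} + 96 x - 64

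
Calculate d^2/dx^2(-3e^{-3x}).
- 27 e^{- 3 x}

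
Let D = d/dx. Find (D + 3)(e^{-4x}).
- e^{- 4 x}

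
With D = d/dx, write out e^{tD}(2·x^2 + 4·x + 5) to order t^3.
2 t^{2} + 4 t \left(x + 1\right) + 2 x^{2} + 4 x + 5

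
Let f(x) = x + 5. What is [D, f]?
1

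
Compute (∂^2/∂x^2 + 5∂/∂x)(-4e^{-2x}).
24 e^{- 2 x}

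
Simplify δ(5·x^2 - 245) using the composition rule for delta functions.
\frac{\delta(x - 7) + \delta(x + 7)}{70}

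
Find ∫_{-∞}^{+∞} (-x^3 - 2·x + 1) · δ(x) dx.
1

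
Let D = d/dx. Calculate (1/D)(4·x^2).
\frac{4 x^{3}}{3}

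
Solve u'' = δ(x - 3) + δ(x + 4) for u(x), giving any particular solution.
\frac{|x - 3|}{2} + \frac{|x + 4|}{2}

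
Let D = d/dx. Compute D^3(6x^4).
144 x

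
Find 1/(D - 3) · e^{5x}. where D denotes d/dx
\frac{e^{5 x}}{2}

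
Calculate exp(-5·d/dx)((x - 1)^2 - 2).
x^{2} - 12 x + 34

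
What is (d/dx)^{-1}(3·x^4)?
\frac{3 x^{5}}{5}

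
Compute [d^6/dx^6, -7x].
-42\frac{d^{5}}{dx^{5}}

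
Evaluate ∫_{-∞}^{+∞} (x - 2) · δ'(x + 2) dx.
-1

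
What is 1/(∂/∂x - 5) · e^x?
- \frac{e^{x}}{4}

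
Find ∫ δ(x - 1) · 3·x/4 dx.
\frac{3}{4}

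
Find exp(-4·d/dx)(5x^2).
5 x^{2} - 40 x + 80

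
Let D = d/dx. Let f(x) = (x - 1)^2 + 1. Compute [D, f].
2 x - 2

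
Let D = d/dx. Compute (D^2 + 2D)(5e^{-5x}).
75 e^{- 5 x}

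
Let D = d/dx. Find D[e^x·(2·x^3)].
2 x^{2} \left(x + 3\right) e^{x}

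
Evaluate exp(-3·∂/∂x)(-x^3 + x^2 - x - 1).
- x^{3} + 10 x^{2} - 34 x + 38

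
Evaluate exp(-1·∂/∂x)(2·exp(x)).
2 e^{x - 1}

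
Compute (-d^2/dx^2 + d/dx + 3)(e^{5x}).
- 17 e^{5 x}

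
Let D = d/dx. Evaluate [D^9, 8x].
72D^{8}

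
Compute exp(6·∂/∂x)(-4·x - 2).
- 4 x - 26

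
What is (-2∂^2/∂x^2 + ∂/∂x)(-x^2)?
4 - 2 x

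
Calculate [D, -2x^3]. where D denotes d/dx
- 6 x^{2}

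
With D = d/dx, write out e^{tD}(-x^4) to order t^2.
x^{2} \left(- 6 t^{2} - 4 t x - x^{2}\right)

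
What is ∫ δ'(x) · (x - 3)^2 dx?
6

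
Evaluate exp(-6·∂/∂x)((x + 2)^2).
x^{2} - 8 x + 16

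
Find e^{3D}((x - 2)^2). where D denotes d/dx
x^{2} + 2 x + 1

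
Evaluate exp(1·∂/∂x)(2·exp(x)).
2 e^{x + 1}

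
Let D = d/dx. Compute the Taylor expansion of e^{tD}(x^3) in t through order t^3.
t^{3} + 3 t^{2} x + 3 t x^{2} + x^{3}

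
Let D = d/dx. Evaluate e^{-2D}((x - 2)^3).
x^{3} - 12 x^{2} + 48 x - 64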